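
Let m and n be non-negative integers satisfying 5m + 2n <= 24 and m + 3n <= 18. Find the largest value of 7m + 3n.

The continuous relaxation peaks at (2.77, 5.08) with value 34.62; rounding to a feasible lattice point costs some objective.
(m,n)=(4,2): 5·4+2·2=24≤24, 1·4+3·2=10≤18, objective 34.
(m,n)=(3,4): 5·3+2·4=23≤24, 1·3+3·4=15≤18, objective 33.
The best lattice point is (4,2), giving 34.

34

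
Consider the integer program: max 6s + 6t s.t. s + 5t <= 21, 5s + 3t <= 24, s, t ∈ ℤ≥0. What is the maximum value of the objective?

36

(s,t)=(3,3): 1·3+5·3=18≤21, 5·3+3·3=24≤24, objective 36.
(s,t)=(1,4): 1·1+5·4=21≤21, 5·1+3·4=17≤24, objective 30.
(s,t)=(2,3): 1·2+5·3=17≤21, 5·2+3·3=19≤24, objective 30.
(s,t)=(3,2): 1·3+5·2=13≤21, 5·3+3·2=21≤24, objective 30.
No feasible integer point exceeds 36.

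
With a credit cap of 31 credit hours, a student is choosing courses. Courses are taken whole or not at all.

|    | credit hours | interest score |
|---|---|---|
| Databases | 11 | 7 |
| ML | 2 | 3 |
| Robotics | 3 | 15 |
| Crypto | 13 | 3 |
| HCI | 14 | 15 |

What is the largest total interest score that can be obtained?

Allowing fractional choices, the relaxed optimum would be about 40.2, but courses are indivisible.
Databases + ML + Robotics + HCI: credit hours 11 + 2 + 3 + 14 = 30 ≤ 31, interest score 7 + 3 + 15 + 15 = 40.
Databases + Robotics + HCI: credit hours 11 + 3 + 14 = 28 ≤ 31, interest score 7 + 15 + 15 = 37.
ML + Robotics + HCI: credit hours 2 + 3 + 14 = 19 ≤ 31, interest score 3 + 15 + 15 = 33.
Best is Databases, ML, Robotics, and HCI with total interest score 40.

40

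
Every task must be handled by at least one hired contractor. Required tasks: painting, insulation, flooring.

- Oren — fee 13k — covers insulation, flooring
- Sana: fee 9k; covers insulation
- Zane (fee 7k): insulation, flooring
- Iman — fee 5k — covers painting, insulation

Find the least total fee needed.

12

Choose Zane and Iman: together they cover painting, insulation, flooring — every task.
Total fee: 7 + 5 = 12.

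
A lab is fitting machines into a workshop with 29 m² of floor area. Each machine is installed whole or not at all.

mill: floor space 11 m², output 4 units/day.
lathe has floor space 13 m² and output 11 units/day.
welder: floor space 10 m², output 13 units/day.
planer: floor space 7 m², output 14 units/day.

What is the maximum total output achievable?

lathe + planer: floor space 13 + 7 = 20 ≤ 29, output 11 + 14 = 25.
welder + planer: floor space 10 + 7 = 17 ≤ 29, output 13 + 14 = 27.
mill + welder + planer: floor space 11 + 10 + 7 = 28 ≤ 29, output 4 + 13 + 14 = 31.
Best is mill, welder, and planer with total output 31.

31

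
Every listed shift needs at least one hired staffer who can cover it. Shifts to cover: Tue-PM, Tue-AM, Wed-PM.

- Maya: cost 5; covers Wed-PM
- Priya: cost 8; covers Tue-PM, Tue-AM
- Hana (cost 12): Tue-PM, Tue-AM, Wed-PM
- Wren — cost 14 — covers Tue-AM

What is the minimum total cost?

The greedy cost-per-new-shift heuristic would pick Priya and Maya for 13, but a cheaper cover exists.
Hana alone covers Tue-PM, Tue-AM, Wed-PM — every shift.
Total cost: 12.
No cover costs less than 12.

12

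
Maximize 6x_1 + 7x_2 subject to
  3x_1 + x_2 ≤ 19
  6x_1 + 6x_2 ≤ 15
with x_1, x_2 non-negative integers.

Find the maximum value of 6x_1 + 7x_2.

(x_1,x_2)=(0,2): 3·0+1·2=2≤19, 6·0+6·2=12≤15, objective 14.
(x_1,x_2)=(1,1): 3·1+1·1=4≤19, 6·1+6·1=12≤15, objective 13.
(x_1,x_2)=(0,1): 3·0+1·1=1≤19, 6·0+6·1=6≤15, objective 7.
The best lattice point is (0,2), giving 14.

14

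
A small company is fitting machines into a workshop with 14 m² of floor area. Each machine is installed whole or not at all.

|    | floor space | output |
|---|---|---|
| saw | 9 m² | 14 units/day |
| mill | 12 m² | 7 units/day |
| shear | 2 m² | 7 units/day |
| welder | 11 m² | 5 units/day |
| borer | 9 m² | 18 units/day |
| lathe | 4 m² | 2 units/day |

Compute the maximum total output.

Treat it as a binary knapsack problem.
Allowing fractional choices, the relaxed optimum would be about 29.7, but machines are indivisible.
borer + lathe: floor space 9 + 4 = 13 ≤ 14, output 18 + 2 = 20.
saw + shear: floor space 9 + 2 = 11 ≤ 14, output 14 + 7 = 21.
shear + borer: floor space 2 + 9 = 11 ≤ 14, output 7 + 18 = 25.
Best is shear and borer with total output 25.

25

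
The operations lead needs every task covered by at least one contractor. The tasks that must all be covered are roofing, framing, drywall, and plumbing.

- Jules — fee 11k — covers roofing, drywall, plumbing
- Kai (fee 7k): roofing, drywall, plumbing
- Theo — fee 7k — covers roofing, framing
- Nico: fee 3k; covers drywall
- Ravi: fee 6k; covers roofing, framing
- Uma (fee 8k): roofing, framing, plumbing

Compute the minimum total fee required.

The greedy cost-per-new-task heuristic would pick Kai and Ravi for 13, but a cheaper cover exists.
Choose Nico and Uma: together they cover roofing, framing, drywall, plumbing — every task.
Total fee: 3 + 8 = 11.
No cover costs less than 11.

11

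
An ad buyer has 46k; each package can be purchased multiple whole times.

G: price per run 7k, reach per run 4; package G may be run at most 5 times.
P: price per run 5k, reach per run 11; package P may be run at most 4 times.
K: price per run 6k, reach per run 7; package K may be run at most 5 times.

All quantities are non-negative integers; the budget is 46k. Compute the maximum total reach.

72

This is a bounded integer knapsack.
Take 4×P and 4×K: price 44 ≤ 46, reach 4·11 + 4·7 = 72.
P has the best ratio (11/5) and is taken to its limit of 4; remaining capacity is filled optimally with the others.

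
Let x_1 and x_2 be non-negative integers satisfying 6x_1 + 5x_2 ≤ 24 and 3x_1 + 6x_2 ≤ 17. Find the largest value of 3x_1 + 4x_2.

13

Relaxing integrality, the LP optimum is 14.14 at (x_1,x_2) = (2.81, 1.43), which is not an integer point.
(x_1,x_2)=(3,1): 6·3+5·1=23≤24, 3·3+6·1=15≤17, objective 13.
(x_1,x_2)=(4,0): 6·4+5·0=24≤24, 3·4+6·0=12≤17, objective 12.
(x_1,x_2)=(1,2): 6·1+5·2=16≤24, 3·1+6·2=15≤17, objective 11.
No feasible integer point exceeds 13.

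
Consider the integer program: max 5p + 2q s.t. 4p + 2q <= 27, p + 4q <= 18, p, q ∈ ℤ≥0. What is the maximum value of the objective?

32

The continuous relaxation peaks at (6.75, 0) with value 33.75; rounding to a feasible lattice point costs some objective.
(p,q)=(6,1): 4·6+2·1=26≤27, 1·6+4·1=10≤18, objective 32.
(p,q)=(6,0): 4·6+2·0=24≤27, 1·6+4·0=6≤18, objective 30.
(p,q)=(5,2): 4·5+2·2=24≤27, 1·5+4·2=13≤18, objective 29.
The best lattice point is (6,1), giving 32.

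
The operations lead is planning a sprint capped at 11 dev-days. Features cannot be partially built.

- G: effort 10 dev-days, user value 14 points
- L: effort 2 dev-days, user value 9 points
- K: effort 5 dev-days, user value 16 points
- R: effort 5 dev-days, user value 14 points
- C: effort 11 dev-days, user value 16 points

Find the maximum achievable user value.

30

K + R: effort 5 + 5 = 10 ≤ 11, user value 16 + 14 = 30.
L + K: effort 2 + 5 = 7 ≤ 11, user value 9 + 16 = 25.
Best is K and R with total user value 30.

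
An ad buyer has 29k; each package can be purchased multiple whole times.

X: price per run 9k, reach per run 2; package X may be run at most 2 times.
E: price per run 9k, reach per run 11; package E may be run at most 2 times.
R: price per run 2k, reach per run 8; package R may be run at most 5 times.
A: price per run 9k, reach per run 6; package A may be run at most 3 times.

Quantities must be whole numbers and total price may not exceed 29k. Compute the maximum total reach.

R has the best ratio (8/2); taking only R gives at most 5×8 = 40 (stopped by the supply cap of 5).
Mixing does better — 2×E and 5×R: price 28 ≤ 29, reach 2·11 + 5·8 = 62.

62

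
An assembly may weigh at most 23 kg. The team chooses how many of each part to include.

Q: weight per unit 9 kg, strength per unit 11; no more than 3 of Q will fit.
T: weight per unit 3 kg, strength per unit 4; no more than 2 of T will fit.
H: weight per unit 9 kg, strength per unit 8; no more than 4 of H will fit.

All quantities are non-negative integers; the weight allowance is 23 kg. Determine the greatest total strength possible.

26

This is a bounded integer knapsack.
1×Q, 1×T, and 1×H: weight 21 ≤ 23, strength 1·11 + 1·4 + 1·8 = 23.
2×Q and 1×T: weight 21 ≤ 23, strength 2·11 + 1·4 = 26.
Best is 26.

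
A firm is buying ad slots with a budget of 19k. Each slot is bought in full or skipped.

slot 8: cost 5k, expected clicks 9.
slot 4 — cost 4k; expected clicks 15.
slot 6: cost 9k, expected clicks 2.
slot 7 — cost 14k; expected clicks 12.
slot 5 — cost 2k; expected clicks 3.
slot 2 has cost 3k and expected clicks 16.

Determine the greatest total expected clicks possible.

43

slot 8 + slot 4 + slot 2: cost 5 + 4 + 3 = 12 ≤ 19, expected clicks 9 + 15 + 16 = 40.
slot 4 + slot 6 + slot 5 + slot 2: cost 4 + 9 + 2 + 3 = 18 ≤ 19, expected clicks 15 + 2 + 3 + 16 = 36.
slot 8 + slot 4 + slot 5 + slot 2: cost 5 + 4 + 2 + 3 = 14 ≤ 19, expected clicks 9 + 15 + 3 + 16 = 43.
Best is slot 8, slot 4, slot 5, and slot 2 with total expected clicks 43.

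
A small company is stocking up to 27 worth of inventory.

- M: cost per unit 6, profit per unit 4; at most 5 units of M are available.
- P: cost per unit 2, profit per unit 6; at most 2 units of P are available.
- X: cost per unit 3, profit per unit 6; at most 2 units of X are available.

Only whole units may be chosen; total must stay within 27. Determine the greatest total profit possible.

32

P has the best ratio (6/2); taking only P gives at most 2×6 = 12 (stopped by the supply cap of 2).
Mixing does better — 2×M, 2×P, and 2×X: cost 22 ≤ 27, profit 2·4 + 2·6 + 2·6 = 32.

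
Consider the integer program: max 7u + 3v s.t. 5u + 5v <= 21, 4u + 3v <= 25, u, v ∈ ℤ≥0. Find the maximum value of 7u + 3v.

28

Relaxing integrality, the LP optimum is 29.40 at (u,v) = (4.2, 0), which is not an integer point.
(u,v)=(4,0): 5·4+5·0=20≤21, 4·4+3·0=16≤25, objective 28.
(u,v)=(3,1): 5·3+5·1=20≤21, 4·3+3·1=15≤25, objective 24.
(u,v)=(3,0): 5·3+5·0=15≤21, 4·3+3·0=12≤25, objective 21.
No feasible integer point exceeds 28.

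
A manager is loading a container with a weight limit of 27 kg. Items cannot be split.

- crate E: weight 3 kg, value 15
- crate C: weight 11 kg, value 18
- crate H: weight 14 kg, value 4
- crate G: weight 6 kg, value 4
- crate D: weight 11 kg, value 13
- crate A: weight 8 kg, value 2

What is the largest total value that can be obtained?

Allowing fractional choices, the relaxed optimum would be about 47.3, but items are indivisible.
crate E + crate C + crate G: weight 3 + 11 + 6 = 20 ≤ 27, value 15 + 18 + 4 = 37.
crate E + crate C + crate D: weight 3 + 11 + 11 = 25 ≤ 27, value 15 + 18 + 13 = 46.
crate E + crate C + crate A: weight 3 + 11 + 8 = 22 ≤ 27, value 15 + 18 + 2 = 35.
Best is crate E, crate C, and crate D with total value 46.

46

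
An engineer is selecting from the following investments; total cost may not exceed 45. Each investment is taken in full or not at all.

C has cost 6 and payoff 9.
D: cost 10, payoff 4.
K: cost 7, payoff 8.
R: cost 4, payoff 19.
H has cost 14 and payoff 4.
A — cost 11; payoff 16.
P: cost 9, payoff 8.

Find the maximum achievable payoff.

60

Allowing fractional choices, the relaxed optimum would be about 63.2, but investments are indivisible.
C + K + R + A + P: cost 6 + 7 + 4 + 11 + 9 = 37 ≤ 45, payoff 9 + 8 + 19 + 16 + 8 = 60.
C + D + K + R + A: cost 6 + 10 + 7 + 4 + 11 = 38 ≤ 45, payoff 9 + 4 + 8 + 19 + 16 = 56.
C + D + R + A + P: cost 6 + 10 + 4 + 11 + 9 = 40 ≤ 45, payoff 9 + 4 + 19 + 16 + 8 = 56.
Best is C, K, R, A, and P with total payoff 60.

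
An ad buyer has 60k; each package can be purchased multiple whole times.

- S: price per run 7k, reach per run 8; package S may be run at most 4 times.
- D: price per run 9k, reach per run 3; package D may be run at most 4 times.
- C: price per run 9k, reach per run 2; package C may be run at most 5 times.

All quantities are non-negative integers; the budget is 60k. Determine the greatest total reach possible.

4×S, 2×D, and 1×C: price 55 ≤ 60, reach 4·8 + 2·3 + 1·2 = 40.
4×S and 3×D: price 55 ≤ 60, reach 4·8 + 3·3 = 41.
Best is 41.

41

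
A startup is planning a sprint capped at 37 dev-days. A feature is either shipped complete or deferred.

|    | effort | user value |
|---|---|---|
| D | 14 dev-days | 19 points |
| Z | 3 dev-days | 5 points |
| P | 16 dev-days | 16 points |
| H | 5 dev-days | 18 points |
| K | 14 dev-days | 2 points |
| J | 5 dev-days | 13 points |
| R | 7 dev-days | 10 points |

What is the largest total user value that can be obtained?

Treat it as a binary knapsack problem.
Allowing fractional choices, the relaxed optimum would be about 68.0, but features are indivisible.
D + Z + H + J + R: effort 14 + 3 + 5 + 5 + 7 = 34 ≤ 37, user value 19 + 5 + 18 + 13 + 10 = 65.
Z + P + H + J + R: effort 3 + 16 + 5 + 5 + 7 = 36 ≤ 37, user value 5 + 16 + 18 + 13 + 10 = 62.
D + H + J + R: effort 14 + 5 + 5 + 7 = 31 ≤ 37, user value 19 + 18 + 13 + 10 = 60.
Best is D, Z, H, J, and R with total user value 65.

65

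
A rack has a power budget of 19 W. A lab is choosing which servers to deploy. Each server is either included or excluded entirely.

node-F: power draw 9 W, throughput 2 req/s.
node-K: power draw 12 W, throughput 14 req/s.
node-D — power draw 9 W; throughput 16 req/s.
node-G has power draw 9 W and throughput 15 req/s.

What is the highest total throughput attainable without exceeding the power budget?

Allowing fractional choices, the relaxed optimum would be about 32.2, but servers are indivisible.
node-F + node-D: power draw 9 + 9 = 18 ≤ 19, throughput 2 + 16 = 18.
node-D + node-G: power draw 9 + 9 = 18 ≤ 19, throughput 16 + 15 = 31.
node-F + node-G: power draw 9 + 9 = 18 ≤ 19, throughput 2 + 15 = 17.
Best is node-D and node-G with total throughput 31.

31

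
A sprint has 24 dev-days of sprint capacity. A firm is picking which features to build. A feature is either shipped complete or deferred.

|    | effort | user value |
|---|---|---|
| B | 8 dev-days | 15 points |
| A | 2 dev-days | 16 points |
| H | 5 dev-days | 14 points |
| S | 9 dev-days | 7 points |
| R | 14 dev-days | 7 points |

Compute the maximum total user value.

52

B + A + H: effort 8 + 2 + 5 = 15 ≤ 24, user value 15 + 16 + 14 = 45.
B + A + H + S: effort 8 + 2 + 5 + 9 = 24 ≤ 24, user value 15 + 16 + 14 + 7 = 52.
Best is B, A, H, and S with total user value 52.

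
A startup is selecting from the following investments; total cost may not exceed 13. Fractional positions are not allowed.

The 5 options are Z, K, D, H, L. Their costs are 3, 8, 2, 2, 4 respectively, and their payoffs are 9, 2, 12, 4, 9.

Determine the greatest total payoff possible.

This is an integer program with binary decision variables.
Allowing fractional choices, the relaxed optimum would be about 34.5, but investments are indivisible.
Z + D + L: cost 3 + 2 + 4 = 9 ≤ 13, payoff 9 + 12 + 9 = 30.
Z + D + H + L: cost 3 + 2 + 2 + 4 = 11 ≤ 13, payoff 9 + 12 + 4 + 9 = 34.
Best is Z, D, H, and L with total payoff 34.

34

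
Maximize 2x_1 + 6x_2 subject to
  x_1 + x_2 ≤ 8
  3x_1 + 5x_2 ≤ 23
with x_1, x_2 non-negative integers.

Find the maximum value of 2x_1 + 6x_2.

Relaxing integrality, the LP optimum is 27.60 at (x_1,x_2) = (0, 4.6), which is not an integer point.
(x_1,x_2)=(1,4): 1·1+1·4=5≤8, 3·1+5·4=23≤23, objective 26.
(x_1,x_2)=(0,4): 1·0+1·4=4≤8, 3·0+5·4=20≤23, objective 24.
(x_1,x_2)=(2,3): 1·2+1·3=5≤8, 3·2+5·3=21≤23, objective 22.
The best lattice point is (1,4), giving 26.

26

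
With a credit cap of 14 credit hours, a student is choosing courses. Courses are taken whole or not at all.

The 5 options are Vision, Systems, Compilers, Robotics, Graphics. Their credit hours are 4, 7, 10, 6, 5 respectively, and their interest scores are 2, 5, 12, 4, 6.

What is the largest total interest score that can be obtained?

This is an integer program with binary decision variables.
Vision + Compilers: credit hours 4 + 10 = 14 ≤ 14, interest score 2 + 12 = 14.
Compilers: credit hours 10 ≤ 14, interest score 12.
Systems + Graphics: credit hours 7 + 5 = 12 ≤ 14, interest score 5 + 6 = 11.
Best is Vision and Compilers with total interest score 14.

14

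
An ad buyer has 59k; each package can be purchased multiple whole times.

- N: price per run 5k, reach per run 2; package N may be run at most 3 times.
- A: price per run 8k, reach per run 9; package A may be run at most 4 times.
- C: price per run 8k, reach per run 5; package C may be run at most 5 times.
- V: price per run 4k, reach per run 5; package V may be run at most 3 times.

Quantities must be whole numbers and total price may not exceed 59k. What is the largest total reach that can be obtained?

58

This is a bounded integer knapsack.
1×N, 4×A, 1×C, and 3×V: price 57 ≤ 59, reach 1·2 + 4·9 + 1·5 + 3·5 = 58.
3×N, 4×A, and 3×V: price 59 ≤ 59, reach 3·2 + 4·9 + 3·5 = 57.
Best is 58.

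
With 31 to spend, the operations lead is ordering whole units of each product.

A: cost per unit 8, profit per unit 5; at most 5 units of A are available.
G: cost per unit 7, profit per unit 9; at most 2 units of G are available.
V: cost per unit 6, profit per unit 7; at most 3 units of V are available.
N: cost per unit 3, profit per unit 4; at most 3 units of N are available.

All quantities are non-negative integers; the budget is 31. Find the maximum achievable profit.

1×G, 3×V, and 2×N: cost 31 ≤ 31, profit 1·9 + 3·7 + 2·4 = 38.
2×G, 1×V, and 3×N: cost 29 ≤ 31, profit 2·9 + 1·7 + 3·4 = 37.
Best is 38.

38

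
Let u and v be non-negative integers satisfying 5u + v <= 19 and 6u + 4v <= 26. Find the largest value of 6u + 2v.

22

(u,v)=(3,2) is feasible, giving 22.
(u,v)=(3,1) is feasible, giving 20.
No feasible integer point exceeds 22.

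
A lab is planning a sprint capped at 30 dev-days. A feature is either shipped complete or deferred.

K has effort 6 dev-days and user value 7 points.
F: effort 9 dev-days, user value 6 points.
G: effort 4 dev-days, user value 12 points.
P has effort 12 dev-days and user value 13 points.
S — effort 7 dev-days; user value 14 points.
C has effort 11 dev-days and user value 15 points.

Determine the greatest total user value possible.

Take K, G, S, and C: effort 6 + 4 + 7 + 11 = 28 ≤ 30, user value 7 + 12 + 14 + 15 = 48.
No other feasible combination does better.

48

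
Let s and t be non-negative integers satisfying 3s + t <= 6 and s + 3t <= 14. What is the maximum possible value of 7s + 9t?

Relaxing integrality, the LP optimum is 44.00 at (s,t) = (0.5, 4.5), which is not an integer point.
(s,t)=(0,4): 3·0+1·4=4≤6, 1·0+3·4=12≤14, objective 36.
(s,t)=(1,3): 3·1+1·3=6≤6, 1·1+3·3=10≤14, objective 34.
(s,t)=(0,3): 3·0+1·3=3≤6, 1·0+3·3=9≤14, objective 27.
No feasible integer point exceeds 36.

36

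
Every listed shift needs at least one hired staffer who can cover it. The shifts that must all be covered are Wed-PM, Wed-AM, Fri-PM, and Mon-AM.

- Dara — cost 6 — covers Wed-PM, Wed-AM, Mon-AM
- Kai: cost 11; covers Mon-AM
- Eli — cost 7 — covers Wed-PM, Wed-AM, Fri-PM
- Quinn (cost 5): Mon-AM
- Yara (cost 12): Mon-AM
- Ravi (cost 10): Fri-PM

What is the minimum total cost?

12

The greedy cost-per-new-shift heuristic would pick Dara and Eli for 13, but a cheaper cover exists.
Choose Eli and Quinn: together they cover Wed-PM, Wed-AM, Fri-PM, Mon-AM — every shift.
Total cost: 7 + 5 = 12.
No cover costs less than 12.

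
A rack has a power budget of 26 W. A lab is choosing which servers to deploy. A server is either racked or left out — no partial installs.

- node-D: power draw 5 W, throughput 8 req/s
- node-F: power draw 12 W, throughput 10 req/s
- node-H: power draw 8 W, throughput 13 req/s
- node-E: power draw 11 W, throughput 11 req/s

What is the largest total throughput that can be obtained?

Take node-D, node-H, and node-E: power draw 5 + 8 + 11 = 24 ≤ 26, throughput 8 + 13 + 11 = 32.
No other feasible combination does better.

32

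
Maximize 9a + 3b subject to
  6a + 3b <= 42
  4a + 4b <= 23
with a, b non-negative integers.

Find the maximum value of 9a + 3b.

(a,b)=(5,0): 6·5+3·0=30≤42, 4·5+4·0=20≤23, objective 45.
(a,b)=(4,1): 6·4+3·1=27≤42, 4·4+4·1=20≤23, objective 39.
The best lattice point is (5,0), giving 45.

45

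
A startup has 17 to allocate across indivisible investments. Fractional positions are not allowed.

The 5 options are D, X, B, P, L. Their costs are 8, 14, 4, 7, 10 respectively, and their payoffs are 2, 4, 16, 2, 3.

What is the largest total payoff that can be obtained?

19

Allowing fractional choices, the relaxed optimum would be about 19.9, but investments are indivisible.
B + P: cost 4 + 7 = 11 ≤ 17, payoff 16 + 2 = 18.
B + L: cost 4 + 10 = 14 ≤ 17, payoff 16 + 3 = 19.
Best is B and L with total payoff 19.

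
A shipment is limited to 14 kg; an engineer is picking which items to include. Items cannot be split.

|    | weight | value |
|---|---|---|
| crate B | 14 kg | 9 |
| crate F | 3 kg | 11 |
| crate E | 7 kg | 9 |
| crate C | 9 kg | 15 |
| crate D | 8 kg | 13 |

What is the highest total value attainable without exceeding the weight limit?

26

crate F + crate E: weight 3 + 7 = 10 ≤ 14, value 11 + 9 = 20.
crate F + crate C: weight 3 + 9 = 12 ≤ 14, value 11 + 15 = 26.
crate F + crate D: weight 3 + 8 = 11 ≤ 14, value 11 + 13 = 24.
Best is crate F and crate C with total value 26.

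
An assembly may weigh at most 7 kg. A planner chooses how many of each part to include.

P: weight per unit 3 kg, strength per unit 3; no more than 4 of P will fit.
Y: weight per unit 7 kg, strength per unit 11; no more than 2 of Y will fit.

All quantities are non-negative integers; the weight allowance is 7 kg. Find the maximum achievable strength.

This is a bounded integer knapsack.
Take 1×Y: weight 7 ≤ 7, strength 1·11 = 11.
No other integer combination yields more.

11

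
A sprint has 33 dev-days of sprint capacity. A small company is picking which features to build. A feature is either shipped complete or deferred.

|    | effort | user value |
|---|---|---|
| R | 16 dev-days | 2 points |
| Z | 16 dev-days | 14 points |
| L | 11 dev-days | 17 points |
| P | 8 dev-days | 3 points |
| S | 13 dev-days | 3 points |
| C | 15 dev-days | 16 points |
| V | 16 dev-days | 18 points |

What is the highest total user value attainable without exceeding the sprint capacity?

35

C + V: effort 15 + 16 = 31 ≤ 33, user value 16 + 18 = 34.
L + V: effort 11 + 16 = 27 ≤ 33, user value 17 + 18 = 35.
Best is L and V with total user value 35.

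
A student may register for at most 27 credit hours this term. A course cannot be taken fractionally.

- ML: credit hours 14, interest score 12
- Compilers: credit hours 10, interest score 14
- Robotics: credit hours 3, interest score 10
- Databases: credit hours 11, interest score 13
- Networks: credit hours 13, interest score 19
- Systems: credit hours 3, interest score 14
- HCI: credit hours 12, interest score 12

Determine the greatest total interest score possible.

Databases + Networks + Systems: credit hours 11 + 13 + 3 = 27 ≤ 27, interest score 13 + 19 + 14 = 46.
Compilers + Networks + Systems: credit hours 10 + 13 + 3 = 26 ≤ 27, interest score 14 + 19 + 14 = 47.
Compilers + Robotics + Databases + Systems: credit hours 10 + 3 + 11 + 3 = 27 ≤ 27, interest score 14 + 10 + 13 + 14 = 51.
Best is Compilers, Robotics, Databases, and Systems with total interest score 51.

51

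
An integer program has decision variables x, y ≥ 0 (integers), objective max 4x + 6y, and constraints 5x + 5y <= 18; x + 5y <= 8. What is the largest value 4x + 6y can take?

14

(x,y)=(2,1) is feasible, giving 14.
(x,y)=(3,0) is feasible, giving 12.
No feasible integer point exceeds 14.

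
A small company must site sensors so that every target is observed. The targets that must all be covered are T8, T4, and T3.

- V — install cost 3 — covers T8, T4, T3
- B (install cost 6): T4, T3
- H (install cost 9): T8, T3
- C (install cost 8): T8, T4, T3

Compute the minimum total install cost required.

V alone covers T8, T4, T3 — every target.
Total install cost: 3.

3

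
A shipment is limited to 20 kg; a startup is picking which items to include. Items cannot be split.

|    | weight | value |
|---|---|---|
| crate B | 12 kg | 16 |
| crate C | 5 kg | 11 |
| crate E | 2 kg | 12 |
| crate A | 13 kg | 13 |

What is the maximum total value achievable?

39

Allowing fractional choices, the relaxed optimum would be about 40.0, but items are indivisible.
crate B + crate C + crate E: weight 12 + 5 + 2 = 19 ≤ 20, value 16 + 11 + 12 = 39.
crate C + crate E + crate A: weight 5 + 2 + 13 = 20 ≤ 20, value 11 + 12 + 13 = 36.
Best is crate B, crate C, and crate E with total value 39.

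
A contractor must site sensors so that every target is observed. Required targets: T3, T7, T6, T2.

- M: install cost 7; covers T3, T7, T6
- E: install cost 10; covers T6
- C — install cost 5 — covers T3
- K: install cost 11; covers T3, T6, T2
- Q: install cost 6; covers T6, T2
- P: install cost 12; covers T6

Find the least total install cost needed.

13

This is an integer covering problem.
Choose M and Q: together they cover T3, T7, T6, T2 — every target.
Total install cost: 7 + 6 = 13.
No cover costs less than 13.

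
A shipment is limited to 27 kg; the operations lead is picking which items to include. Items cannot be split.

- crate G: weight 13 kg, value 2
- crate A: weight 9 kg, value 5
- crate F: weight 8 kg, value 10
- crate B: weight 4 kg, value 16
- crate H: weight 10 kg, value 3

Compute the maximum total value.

31

crate F + crate B + crate H: weight 8 + 4 + 10 = 22 ≤ 27, value 10 + 16 + 3 = 29.
crate A + crate F + crate B: weight 9 + 8 + 4 = 21 ≤ 27, value 5 + 10 + 16 = 31.
Best is crate A, crate F, and crate B with total value 31.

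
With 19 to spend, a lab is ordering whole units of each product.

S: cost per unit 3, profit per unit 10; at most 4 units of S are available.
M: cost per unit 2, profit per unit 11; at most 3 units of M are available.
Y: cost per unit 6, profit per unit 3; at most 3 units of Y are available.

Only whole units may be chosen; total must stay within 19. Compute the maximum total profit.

73

M has the best ratio (11/2); taking only M gives at most 3×11 = 33 (stopped by the supply cap of 3).
Mixing does better — 4×S and 3×M: cost 18 ≤ 19, profit 4·10 + 3·11 = 73.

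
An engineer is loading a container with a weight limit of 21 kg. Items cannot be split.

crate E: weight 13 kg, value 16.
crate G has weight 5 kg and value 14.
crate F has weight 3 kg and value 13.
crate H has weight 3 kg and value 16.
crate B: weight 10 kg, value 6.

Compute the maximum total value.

Allowing fractional choices, the relaxed optimum would be about 55.3, but items are indivisible.
crate E + crate F + crate H: weight 13 + 3 + 3 = 19 ≤ 21, value 16 + 13 + 16 = 45.
crate E + crate G + crate H: weight 13 + 5 + 3 = 21 ≤ 21, value 16 + 14 + 16 = 46.
crate G + crate F + crate H + crate B: weight 5 + 3 + 3 + 10 = 21 ≤ 21, value 14 + 13 + 16 + 6 = 49.
Best is crate G, crate F, crate H, and crate B with total value 49.

49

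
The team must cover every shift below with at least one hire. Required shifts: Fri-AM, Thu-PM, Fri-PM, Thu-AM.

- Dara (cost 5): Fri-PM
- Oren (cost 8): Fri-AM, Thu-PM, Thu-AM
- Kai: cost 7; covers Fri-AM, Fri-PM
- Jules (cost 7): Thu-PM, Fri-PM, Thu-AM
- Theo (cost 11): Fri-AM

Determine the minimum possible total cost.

13

This is an integer covering problem.
The greedy cost-per-new-shift heuristic would pick Jules and Kai for 14, but a cheaper cover exists.
Choose Dara and Oren: together they cover Fri-AM, Thu-PM, Fri-PM, Thu-AM — every shift.
Total cost: 5 + 8 = 13.
No cover costs less than 13.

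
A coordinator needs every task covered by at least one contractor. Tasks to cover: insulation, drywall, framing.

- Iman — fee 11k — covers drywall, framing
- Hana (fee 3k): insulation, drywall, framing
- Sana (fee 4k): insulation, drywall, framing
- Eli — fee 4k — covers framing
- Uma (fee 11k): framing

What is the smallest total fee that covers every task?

Hana alone covers insulation, drywall, framing — every task.
Total fee: 3.
No cover costs less than 3.

3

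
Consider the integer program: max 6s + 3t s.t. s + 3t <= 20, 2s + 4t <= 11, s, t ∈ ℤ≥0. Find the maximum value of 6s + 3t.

30

The continuous relaxation peaks at (5.5, 0) with value 33.00; rounding to a feasible lattice point costs some objective.
(s,t)=(5,0): 1·5+3·0=5≤20, 2·5+4·0=10≤11, objective 30.
(s,t)=(4,0): 1·4+3·0=4≤20, 2·4+4·0=8≤11, objective 24.
Maximum is 30 at (s,t)=(5,0).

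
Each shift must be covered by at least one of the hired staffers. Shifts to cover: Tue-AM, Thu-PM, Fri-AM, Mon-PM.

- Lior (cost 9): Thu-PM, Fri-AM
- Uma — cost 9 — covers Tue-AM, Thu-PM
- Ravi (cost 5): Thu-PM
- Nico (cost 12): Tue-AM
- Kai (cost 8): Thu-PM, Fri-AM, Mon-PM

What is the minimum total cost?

17

Choose Uma and Kai: together they cover Tue-AM, Thu-PM, Fri-AM, Mon-PM — every shift.
Total cost: 9 + 8 = 17.
No cover costs less than 17.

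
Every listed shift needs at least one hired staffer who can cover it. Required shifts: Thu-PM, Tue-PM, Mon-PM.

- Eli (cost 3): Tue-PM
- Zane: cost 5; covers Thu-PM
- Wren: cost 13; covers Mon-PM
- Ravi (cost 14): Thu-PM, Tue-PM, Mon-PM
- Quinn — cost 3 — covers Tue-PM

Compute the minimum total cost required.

14

The greedy cost-per-new-shift heuristic would pick Eli, Zane, and Wren for 21, but a cheaper cover exists.
Ravi alone covers Thu-PM, Tue-PM, Mon-PM — every shift.
Total cost: 14.
No cover costs less than 14.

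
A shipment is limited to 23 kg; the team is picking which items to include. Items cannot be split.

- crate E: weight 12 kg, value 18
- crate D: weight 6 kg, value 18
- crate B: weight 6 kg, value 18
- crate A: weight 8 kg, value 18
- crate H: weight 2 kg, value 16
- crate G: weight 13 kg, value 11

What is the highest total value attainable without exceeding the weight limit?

Take crate D, crate B, crate A, and crate H: weight 6 + 6 + 8 + 2 = 22 ≤ 23, value 18 + 18 + 18 + 16 = 70.
No other feasible combination does better.

70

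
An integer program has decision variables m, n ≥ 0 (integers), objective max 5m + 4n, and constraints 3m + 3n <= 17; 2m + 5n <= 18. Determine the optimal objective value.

The continuous relaxation peaks at (5.67, 0) with value 28.33; rounding to a feasible lattice point costs some objective.
(m,n)=(5,0): 3·5+3·0=15≤17, 2·5+5·0=10≤18, objective 25.
(m,n)=(4,1): 3·4+3·1=15≤17, 2·4+5·1=13≤18, objective 24.
(m,n)=(4,0): 3·4+3·0=12≤17, 2·4+5·0=8≤18, objective 20.
The best lattice point is (5,0), giving 25.

25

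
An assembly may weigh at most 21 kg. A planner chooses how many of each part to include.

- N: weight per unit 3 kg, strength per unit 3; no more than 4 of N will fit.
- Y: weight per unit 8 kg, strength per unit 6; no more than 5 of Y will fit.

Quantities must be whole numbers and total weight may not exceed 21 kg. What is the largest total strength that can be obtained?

Take 4×N and 1×Y: weight 20 ≤ 21, strength 4·3 + 1·6 = 18.
N has the best ratio (3/3) and is taken to its limit of 4; remaining capacity is filled optimally with the others.

18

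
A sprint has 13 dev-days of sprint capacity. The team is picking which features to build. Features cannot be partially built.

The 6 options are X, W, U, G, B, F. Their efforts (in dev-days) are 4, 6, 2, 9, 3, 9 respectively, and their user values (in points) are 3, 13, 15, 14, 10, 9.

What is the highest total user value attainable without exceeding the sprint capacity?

38

Take W, U, and B: effort 6 + 2 + 3 = 11 ≤ 13, user value 13 + 15 + 10 = 38.
No other feasible combination does better.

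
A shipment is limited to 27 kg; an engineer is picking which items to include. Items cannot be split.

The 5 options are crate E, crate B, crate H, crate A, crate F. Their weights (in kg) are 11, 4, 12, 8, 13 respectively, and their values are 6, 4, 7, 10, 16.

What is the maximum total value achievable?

30

This is a 0-1 knapsack instance.
Allowing fractional choices, the relaxed optimum would be about 31.2, but items are indivisible.
crate H + crate F: weight 12 + 13 = 25 ≤ 27, value 7 + 16 = 23.
crate B + crate A + crate F: weight 4 + 8 + 13 = 25 ≤ 27, value 4 + 10 + 16 = 30.
crate A + crate F: weight 8 + 13 = 21 ≤ 27, value 10 + 16 = 26.
Best is crate B, crate A, and crate F with total value 30.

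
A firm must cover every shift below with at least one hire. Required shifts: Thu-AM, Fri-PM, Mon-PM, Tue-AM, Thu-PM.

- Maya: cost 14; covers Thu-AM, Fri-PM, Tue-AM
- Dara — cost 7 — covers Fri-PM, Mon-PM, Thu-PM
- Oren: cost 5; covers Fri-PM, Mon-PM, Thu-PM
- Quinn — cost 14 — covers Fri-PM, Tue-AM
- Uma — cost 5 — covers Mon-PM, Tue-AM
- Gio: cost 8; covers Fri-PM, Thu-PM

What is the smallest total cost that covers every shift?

This is a weighted set-cover instance.
The greedy cost-per-new-shift heuristic would pick Oren, Uma, and Maya for 24, but a cheaper cover exists.
Choose Maya and Oren: together they cover Thu-AM, Fri-PM, Mon-PM, Tue-AM, Thu-PM — every shift.
Total cost: 14 + 5 = 19.
No cover costs less than 19.

19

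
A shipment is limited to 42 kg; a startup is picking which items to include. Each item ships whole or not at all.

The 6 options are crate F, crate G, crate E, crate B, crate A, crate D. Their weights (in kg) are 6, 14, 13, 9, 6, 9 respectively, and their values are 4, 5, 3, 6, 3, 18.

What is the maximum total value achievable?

33

This is a 0-1 knapsack instance.
Allowing fractional choices, the relaxed optimum would be about 35.3, but items are indivisible.
crate F + crate B + crate A + crate D: weight 6 + 9 + 6 + 9 = 30 ≤ 42, value 4 + 6 + 3 + 18 = 31.
crate G + crate B + crate A + crate D: weight 14 + 9 + 6 + 9 = 38 ≤ 42, value 5 + 6 + 3 + 18 = 32.
crate F + crate G + crate B + crate D: weight 6 + 14 + 9 + 9 = 38 ≤ 42, value 4 + 5 + 6 + 18 = 33.
Best is crate F, crate G, crate B, and crate D with total value 33.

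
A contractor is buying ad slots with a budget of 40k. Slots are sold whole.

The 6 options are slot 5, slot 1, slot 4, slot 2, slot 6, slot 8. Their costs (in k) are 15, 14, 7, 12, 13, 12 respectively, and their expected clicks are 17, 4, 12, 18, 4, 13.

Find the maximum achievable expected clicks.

Treat it as a binary knapsack problem.
Allowing fractional choices, the relaxed optimum would be about 53.5, but ad slots are indivisible.
slot 5 + slot 2 + slot 8: cost 15 + 12 + 12 = 39 ≤ 40, expected clicks 17 + 18 + 13 = 48.
slot 5 + slot 4 + slot 2: cost 15 + 7 + 12 = 34 ≤ 40, expected clicks 17 + 12 + 18 = 47.
slot 4 + slot 2 + slot 8: cost 7 + 12 + 12 = 31 ≤ 40, expected clicks 12 + 18 + 13 = 43.
Best is slot 5, slot 2, and slot 8 with total expected clicks 48.

48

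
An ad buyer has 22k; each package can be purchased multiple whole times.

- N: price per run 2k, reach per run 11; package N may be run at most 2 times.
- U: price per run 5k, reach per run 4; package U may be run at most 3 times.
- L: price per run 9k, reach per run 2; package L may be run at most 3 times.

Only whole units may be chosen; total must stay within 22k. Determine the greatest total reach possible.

34

This is a bounded integer knapsack.
2×N and 3×U: price 19 ≤ 22, reach 2·11 + 3·4 = 34.
2×N and 2×U: price 14 ≤ 22, reach 2·11 + 2·4 = 30.
Best is 34.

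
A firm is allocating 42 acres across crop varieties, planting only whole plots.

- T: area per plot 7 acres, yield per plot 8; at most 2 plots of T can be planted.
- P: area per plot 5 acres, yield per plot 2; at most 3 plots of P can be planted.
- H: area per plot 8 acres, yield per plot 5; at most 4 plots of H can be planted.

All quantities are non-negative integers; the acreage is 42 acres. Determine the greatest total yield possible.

2×T, 2×P, and 2×H: area 40 ≤ 42, yield 2·8 + 2·2 + 2·5 = 30.
2×T and 3×H: area 38 ≤ 42, yield 2·8 + 3·5 = 31.
Best is 31.

31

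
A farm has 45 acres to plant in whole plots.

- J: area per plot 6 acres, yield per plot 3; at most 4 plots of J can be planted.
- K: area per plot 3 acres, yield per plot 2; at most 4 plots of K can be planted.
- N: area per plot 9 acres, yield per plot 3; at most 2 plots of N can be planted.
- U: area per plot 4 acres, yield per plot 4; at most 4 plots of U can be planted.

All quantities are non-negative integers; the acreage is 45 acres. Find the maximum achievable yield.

U has the best ratio (4/4); taking only U gives at most 4×4 = 16 (stopped by the supply cap of 4).
Mixing does better — 3×J, 3×K, and 4×U: area 43 ≤ 45, yield 3·3 + 3·2 + 4·4 = 31.

31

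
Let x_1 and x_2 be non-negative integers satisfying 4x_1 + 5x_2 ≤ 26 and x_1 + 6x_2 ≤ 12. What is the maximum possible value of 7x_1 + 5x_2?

42

(x_1,x_2)=(6,0): 4·6+5·0=24≤26, 1·6+6·0=6≤12, objective 42.
(x_1,x_2)=(5,1): 4·5+5·1=25≤26, 1·5+6·1=11≤12, objective 40.
(x_1,x_2)=(5,0): 4·5+5·0=20≤26, 1·5+6·0=5≤12, objective 35.
Maximum is 42 at (x_1,x_2)=(6,0).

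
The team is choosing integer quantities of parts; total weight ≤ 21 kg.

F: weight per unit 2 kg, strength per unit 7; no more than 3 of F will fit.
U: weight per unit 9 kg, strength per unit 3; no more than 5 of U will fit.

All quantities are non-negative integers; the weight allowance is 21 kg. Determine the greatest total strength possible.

F has the best ratio (7/2); taking only F gives at most 3×7 = 21 (stopped by the supply cap of 3).
Mixing does better — 3×F and 1×U: weight 15 ≤ 21, strength 3·7 + 1·3 = 24.

24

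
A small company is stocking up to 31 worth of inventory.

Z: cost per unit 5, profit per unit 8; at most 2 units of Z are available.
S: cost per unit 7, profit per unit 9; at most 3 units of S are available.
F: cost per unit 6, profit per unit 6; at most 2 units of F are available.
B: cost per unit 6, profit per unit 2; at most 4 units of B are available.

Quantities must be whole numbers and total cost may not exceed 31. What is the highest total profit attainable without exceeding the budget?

43

Z has the best ratio (8/5); taking only Z gives at most 2×8 = 16 (stopped by the supply cap of 2).
Mixing does better — 2×Z and 3×S: cost 31 ≤ 31, profit 2·8 + 3·9 = 43.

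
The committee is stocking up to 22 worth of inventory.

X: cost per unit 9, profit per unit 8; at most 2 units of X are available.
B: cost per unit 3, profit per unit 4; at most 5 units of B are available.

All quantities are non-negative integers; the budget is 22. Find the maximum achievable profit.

24

This is a bounded integer knapsack.
Take 1×X and 4×B: cost 21 ≤ 22, profit 1·8 + 4·4 = 24.
No other integer combination yields more.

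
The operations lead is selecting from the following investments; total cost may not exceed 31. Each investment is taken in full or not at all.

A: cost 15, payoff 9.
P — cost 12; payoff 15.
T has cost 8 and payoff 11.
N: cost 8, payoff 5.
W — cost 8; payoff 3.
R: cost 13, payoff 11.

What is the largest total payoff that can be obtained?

31

Allowing fractional choices, the relaxed optimum would be about 35.3, but investments are indivisible.
P + T + W: cost 12 + 8 + 8 = 28 ≤ 31, payoff 15 + 11 + 3 = 29.
P + T + N: cost 12 + 8 + 8 = 28 ≤ 31, payoff 15 + 11 + 5 = 31.
Best is P, T, and N with total payoff 31.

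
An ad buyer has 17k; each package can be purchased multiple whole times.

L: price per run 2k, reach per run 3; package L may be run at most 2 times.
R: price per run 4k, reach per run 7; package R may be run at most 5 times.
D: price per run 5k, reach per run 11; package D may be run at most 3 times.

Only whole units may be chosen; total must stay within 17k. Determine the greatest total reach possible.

36

Take 1×L and 3×D: price 17 ≤ 17, reach 1·3 + 3·11 = 36.
D has the best ratio (11/5) and is taken to its limit of 3; remaining capacity is filled optimally with the others.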